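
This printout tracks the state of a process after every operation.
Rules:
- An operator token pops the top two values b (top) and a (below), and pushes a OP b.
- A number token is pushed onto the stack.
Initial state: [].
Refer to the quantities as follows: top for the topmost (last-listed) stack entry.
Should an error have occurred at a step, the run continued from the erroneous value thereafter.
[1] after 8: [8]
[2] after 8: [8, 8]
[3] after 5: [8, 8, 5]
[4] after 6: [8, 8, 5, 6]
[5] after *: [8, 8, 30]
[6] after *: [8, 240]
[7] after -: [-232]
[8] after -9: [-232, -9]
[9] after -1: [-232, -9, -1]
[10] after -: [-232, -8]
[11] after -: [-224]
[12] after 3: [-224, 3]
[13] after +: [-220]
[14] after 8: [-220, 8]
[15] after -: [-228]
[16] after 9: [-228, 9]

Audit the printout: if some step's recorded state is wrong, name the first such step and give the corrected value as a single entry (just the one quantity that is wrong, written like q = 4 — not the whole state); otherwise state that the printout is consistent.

Step 1: push 8: top = 8 — agrees with the printout.
Step 2: push 8: top = 8 — agrees with the printout.
Step 3: push 5: top = 5 — confirmed correct.
Step 4: push 6: top = 6 — in agreement.
Step 5: 5 * 6 = 30 — consistent with the printout.
Step 6: 8 * 30 = 240 — in agreement.
Step 7: 8 - 240 = -232 — no discrepancy.
Step 8: push -9: top = -9 — consistent with the printout.
Step 9: push -1: top = -1 — no discrepancy.
Step 10: -9 - -1 = -8 — verified.
Step 11: -232 - -8 = -224 — in agreement.
Step 12: push 3: top = 3 — exactly as logged.
Step 13: -224 + 3 = -221 — this is not what the printout shows.
The audit stops at step 13: the recorded entry is wrong and should be top = -221.

step 13, top = -221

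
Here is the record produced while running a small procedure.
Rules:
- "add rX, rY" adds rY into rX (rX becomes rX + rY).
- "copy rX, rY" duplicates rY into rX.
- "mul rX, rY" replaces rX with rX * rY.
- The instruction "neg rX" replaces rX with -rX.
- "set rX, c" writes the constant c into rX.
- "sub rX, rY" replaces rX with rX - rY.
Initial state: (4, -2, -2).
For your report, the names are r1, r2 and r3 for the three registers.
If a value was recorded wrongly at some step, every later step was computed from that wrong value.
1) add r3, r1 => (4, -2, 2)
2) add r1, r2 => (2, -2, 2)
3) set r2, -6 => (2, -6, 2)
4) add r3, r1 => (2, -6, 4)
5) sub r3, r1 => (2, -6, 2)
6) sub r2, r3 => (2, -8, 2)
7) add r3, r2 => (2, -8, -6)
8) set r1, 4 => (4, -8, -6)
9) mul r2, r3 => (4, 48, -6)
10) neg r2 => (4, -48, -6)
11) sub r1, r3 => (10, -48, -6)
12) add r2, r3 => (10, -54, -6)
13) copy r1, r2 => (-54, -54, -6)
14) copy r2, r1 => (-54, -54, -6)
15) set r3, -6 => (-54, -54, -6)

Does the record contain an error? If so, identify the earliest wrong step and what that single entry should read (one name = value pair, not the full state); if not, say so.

no error

1. r3 = -2 + 4 = 2 (confirmed correct)
2. r1 = 4 + -2 = 2 (confirmed correct)
3. r2 = -6 (consistent with the record)
4. r3 = 2 + 2 = 4 (confirmed correct)
5. r3 = 4 - 2 = 2 (exactly as logged)
6. r2 = -6 - 2 = -8 (matches)
7. r3 = 2 + -8 = -6 (exactly as logged)
8. r1 = 4 (checks out)
9. r2 = -8 * -6 = 48 (confirmed correct)
10. r2 = -(48) = -48 (in agreement)
11. r1 = 4 - -6 = 10 (no discrepancy)
12. r2 = -48 + -6 = -54 (confirmed correct)
13. r1 = -54 (consistent with the record)
14. r2 = -54 (in agreement)
15. r3 = -6 (same as recorded)
Every step is consistent.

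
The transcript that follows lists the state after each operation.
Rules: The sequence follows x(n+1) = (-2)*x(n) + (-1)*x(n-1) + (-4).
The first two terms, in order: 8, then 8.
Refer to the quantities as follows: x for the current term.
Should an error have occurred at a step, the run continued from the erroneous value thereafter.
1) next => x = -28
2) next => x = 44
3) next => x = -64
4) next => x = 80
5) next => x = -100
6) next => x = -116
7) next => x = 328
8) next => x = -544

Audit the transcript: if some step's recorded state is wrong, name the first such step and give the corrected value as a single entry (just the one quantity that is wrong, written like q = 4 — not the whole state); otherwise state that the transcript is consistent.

step 6, x = 116

1. x = -2*(8) + (-1)*(8) + (-4) = -28 (agrees with the transcript)
2. x = -2*(-28) + (-1)*(8) + (-4) = 44 (agrees with the transcript)
3. x = -2*(44) + (-1)*(-28) + (-4) = -64 (matches)
4. x = -2*(-64) + (-1)*(44) + (-4) = 80 (matches)
5. x = -2*(80) + (-1)*(-64) + (-4) = -100 (no discrepancy)
6. x = -2*(-100) + (-1)*(80) + (-4) = 116 (not what was recorded)
That makes step 6 the first incorrect line — x = 116 is what it should show.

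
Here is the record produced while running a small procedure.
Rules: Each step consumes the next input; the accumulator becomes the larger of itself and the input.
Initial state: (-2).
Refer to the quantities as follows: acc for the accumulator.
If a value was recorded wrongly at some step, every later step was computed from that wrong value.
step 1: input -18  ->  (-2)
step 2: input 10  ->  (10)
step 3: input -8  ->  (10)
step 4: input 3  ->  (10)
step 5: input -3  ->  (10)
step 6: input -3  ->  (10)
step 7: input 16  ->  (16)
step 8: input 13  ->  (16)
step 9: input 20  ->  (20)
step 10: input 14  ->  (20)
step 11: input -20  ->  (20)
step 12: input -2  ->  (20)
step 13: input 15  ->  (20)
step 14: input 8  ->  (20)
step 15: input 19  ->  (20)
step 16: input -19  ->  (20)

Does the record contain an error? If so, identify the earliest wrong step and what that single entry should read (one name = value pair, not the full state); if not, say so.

no error

Recomputing the run from the initial state:
step 1: acc = -2
step 2: acc = 10
step 3: acc = 10
step 4: acc = 10
step 5: acc = 10
step 6: acc = 10
step 7: acc = 16
step 8: acc = 16
step 9: acc = 20
step 10: acc = 20
step 11: acc = 20
step 12: acc = 20
step 13: acc = 20
step 14: acc = 20
step 15: acc = 20
step 16: acc = 20
This matches the record at every step.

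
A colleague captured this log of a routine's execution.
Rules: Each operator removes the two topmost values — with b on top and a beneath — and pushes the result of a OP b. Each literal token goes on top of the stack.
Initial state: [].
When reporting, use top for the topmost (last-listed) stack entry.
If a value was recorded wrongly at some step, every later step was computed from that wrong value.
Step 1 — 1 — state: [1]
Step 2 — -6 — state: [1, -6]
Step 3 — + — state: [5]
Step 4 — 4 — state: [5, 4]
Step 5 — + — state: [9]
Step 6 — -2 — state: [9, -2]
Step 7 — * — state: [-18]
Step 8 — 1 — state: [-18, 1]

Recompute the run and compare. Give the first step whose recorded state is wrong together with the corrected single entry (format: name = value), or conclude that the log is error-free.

1. push 1: top = 1 (agrees with the log)
2. push -6: top = -6 (matches)
3. 1 + -6 = -5 (first mismatch against the log)
The audit stops at step 3: the recorded entry is wrong and should be top = -5.

step 3, top = -5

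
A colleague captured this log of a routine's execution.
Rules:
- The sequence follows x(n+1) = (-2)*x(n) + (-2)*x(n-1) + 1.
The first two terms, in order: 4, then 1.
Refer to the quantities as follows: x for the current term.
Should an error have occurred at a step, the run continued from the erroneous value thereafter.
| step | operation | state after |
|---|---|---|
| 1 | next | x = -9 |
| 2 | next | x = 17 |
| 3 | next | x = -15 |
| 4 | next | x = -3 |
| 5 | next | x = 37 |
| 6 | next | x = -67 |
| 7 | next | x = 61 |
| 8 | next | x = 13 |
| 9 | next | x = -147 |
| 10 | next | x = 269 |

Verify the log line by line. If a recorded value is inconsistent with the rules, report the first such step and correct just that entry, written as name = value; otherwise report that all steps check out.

no error

Step 1: x = -2*(1) + (-2)*(4) + (1) = -9 — in agreement.
Step 2: x = -2*(-9) + (-2)*(1) + (1) = 17 — verified.
Step 3: x = -2*(17) + (-2)*(-9) + (1) = -15 — matches.
Step 4: x = -2*(-15) + (-2)*(17) + (1) = -3 — same as recorded.
Step 5: x = -2*(-3) + (-2)*(-15) + (1) = 37 — verified.
Step 6: x = -2*(37) + (-2)*(-3) + (1) = -67 — checks out.
Step 7: x = -2*(-67) + (-2)*(37) + (1) = 61 — no discrepancy.
Step 8: x = -2*(61) + (-2)*(-67) + (1) = 13 — verified.
Step 9: x = -2*(13) + (-2)*(61) + (1) = -147 — exactly as logged.
Step 10: x = -2*(-147) + (-2)*(13) + (1) = 269 — agrees with the log.
Every step is consistent.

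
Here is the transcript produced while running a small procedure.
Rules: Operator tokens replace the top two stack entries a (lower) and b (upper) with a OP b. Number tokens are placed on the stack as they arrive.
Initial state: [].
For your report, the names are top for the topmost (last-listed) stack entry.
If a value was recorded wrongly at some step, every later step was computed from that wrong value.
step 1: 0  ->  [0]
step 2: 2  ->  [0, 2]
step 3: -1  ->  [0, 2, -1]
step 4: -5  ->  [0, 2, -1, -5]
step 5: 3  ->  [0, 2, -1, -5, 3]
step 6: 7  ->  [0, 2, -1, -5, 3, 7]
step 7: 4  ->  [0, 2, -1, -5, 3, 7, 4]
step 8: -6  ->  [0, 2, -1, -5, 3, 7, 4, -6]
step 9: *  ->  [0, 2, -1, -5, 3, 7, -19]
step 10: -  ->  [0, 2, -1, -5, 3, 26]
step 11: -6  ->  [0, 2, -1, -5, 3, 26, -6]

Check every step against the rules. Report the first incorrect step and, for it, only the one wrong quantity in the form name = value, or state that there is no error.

Recomputing the run from the initial state:
step 1: [0]
step 2: [0, 2]
step 3: [0, 2, -1]
step 4: [0, 2, -1, -5]
step 5: [0, 2, -1, -5, 3]
step 6: [0, 2, -1, -5, 3, 7]
step 7: [0, 2, -1, -5, 3, 7, 4]
step 8: [0, 2, -1, -5, 3, 7, 4, -6]
step 9: [0, 2, -1, -5, 3, 7, -24]
step 10: [0, 2, -1, -5, 3, 31]
step 11: [0, 2, -1, -5, 3, 31, -6]
The first disagreement with the transcript is at step 9, where the value should be top = -24.

step 9, top = -24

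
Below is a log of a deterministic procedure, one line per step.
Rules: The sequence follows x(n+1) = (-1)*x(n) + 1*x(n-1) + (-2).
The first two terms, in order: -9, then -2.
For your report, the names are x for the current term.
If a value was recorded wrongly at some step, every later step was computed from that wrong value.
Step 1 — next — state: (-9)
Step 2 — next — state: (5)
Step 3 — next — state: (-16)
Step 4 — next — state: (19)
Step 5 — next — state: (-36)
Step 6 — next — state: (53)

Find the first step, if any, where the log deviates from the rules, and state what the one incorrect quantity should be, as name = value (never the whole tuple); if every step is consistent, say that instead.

step 5, x = -37

step 1: x = -1*(-2) + (1)*(-9) + (-2) = -9 -> confirmed correct
step 2: x = -1*(-9) + (1)*(-2) + (-2) = 5 -> same as recorded
step 3: x = -1*(5) + (1)*(-9) + (-2) = -16 -> exactly as logged
step 4: x = -1*(-16) + (1)*(5) + (-2) = 19 -> no discrepancy
step 5: x = -1*(19) + (1)*(-16) + (-2) = -37 -> first mismatch against the log
The earliest wrong entry is at step 5: it should read x = -37.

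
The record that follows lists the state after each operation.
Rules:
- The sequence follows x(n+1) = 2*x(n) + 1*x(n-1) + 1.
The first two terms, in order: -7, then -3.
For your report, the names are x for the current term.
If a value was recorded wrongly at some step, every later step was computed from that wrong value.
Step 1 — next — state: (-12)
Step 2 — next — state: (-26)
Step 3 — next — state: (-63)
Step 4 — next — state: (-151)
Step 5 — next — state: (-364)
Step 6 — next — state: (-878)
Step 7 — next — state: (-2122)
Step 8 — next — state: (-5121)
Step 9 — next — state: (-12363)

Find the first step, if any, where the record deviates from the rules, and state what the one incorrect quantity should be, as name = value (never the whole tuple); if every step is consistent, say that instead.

step 7, x = -2119

Recomputing the run from the initial state:
step 1: x = -12
step 2: x = -26
step 3: x = -63
step 4: x = -151
step 5: x = -364
step 6: x = -878
step 7: x = -2119
step 8: x = -5115
step 9: x = -12348
The first disagreement with the record is at step 7, where the value should be x = -2119.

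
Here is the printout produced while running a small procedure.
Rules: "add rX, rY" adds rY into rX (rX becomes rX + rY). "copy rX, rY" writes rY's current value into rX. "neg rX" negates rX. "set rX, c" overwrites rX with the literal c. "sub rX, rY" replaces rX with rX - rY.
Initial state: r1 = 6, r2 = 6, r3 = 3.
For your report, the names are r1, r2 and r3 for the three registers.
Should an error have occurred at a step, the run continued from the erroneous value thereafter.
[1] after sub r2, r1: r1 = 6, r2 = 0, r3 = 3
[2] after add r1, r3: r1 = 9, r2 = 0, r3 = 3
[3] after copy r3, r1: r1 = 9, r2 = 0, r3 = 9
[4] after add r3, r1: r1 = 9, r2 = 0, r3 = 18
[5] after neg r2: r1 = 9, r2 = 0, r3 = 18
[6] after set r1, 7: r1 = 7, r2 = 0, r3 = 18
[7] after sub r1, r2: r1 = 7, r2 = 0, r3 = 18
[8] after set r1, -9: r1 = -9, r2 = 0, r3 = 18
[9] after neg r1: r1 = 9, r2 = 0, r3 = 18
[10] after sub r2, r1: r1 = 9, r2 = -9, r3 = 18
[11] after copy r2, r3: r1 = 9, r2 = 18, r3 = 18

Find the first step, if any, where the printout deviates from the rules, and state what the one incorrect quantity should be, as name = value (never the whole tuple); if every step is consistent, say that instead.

step 1: r2 = 6 - 6 = 0 -> confirmed correct
step 2: r1 = 6 + 3 = 9 -> verified
step 3: r3 = 9 -> no discrepancy
step 4: r3 = 9 + 9 = 18 -> in agreement
step 5: r2 = -(0) = 0 -> verified
step 6: r1 = 7 -> confirmed correct
step 7: r1 = 7 - 0 = 7 -> same as recorded
step 8: r1 = -9 -> checks out
step 9: r1 = -(-9) = 9 -> no discrepancy
step 10: r2 = 0 - 9 = -9 -> confirmed correct
step 11: r2 = 18 -> in agreement
All steps check out; nothing to correct.

no error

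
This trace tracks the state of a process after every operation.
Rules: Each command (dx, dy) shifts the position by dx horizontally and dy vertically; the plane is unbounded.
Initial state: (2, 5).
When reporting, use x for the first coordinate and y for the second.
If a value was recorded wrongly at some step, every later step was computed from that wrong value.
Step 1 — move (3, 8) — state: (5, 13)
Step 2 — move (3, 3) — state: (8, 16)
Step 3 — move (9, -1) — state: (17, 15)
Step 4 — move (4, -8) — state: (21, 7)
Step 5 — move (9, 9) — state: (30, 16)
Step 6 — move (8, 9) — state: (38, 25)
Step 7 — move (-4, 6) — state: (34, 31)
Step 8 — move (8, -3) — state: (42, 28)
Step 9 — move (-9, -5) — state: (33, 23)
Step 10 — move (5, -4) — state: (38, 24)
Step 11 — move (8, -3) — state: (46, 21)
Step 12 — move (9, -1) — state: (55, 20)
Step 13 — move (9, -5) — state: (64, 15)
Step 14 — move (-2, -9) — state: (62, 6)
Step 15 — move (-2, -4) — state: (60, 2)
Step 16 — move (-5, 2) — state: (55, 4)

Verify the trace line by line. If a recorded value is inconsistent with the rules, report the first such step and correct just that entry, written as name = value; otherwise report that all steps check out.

Recomputing the run from the initial state:
step 1: x = 5, y = 13
step 2: x = 8, y = 16
step 3: x = 17, y = 15
step 4: x = 21, y = 7
step 5: x = 30, y = 16
step 6: x = 38, y = 25
step 7: x = 34, y = 31
step 8: x = 42, y = 28
step 9: x = 33, y = 23
step 10: x = 38, y = 19
step 11: x = 46, y = 16
step 12: x = 55, y = 15
step 13: x = 64, y = 10
step 14: x = 62, y = 1
step 15: x = 60, y = -3
step 16: x = 55, y = -1
The first disagreement with the trace is at step 10, where the value should be y = 19.

step 10, y = 19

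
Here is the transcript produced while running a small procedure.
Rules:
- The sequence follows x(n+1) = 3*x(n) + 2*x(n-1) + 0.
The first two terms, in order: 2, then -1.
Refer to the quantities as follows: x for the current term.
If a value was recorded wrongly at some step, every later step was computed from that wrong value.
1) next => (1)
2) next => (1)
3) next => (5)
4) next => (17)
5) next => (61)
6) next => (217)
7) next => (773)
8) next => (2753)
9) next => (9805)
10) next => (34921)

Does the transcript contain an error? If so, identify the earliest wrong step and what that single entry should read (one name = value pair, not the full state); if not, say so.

no error

step 1: x = 3*(-1) + (2)*(2) + (0) = 1 -> same as recorded
step 2: x = 3*(1) + (2)*(-1) + (0) = 1 -> verified
step 3: x = 3*(1) + (2)*(1) + (0) = 5 -> checks out
step 4: x = 3*(5) + (2)*(1) + (0) = 17 -> verified
step 5: x = 3*(17) + (2)*(5) + (0) = 61 -> no discrepancy
step 6: x = 3*(61) + (2)*(17) + (0) = 217 -> confirmed correct
step 7: x = 3*(217) + (2)*(61) + (0) = 773 -> consistent with the transcript
step 8: x = 3*(773) + (2)*(217) + (0) = 2753 -> confirmed correct
step 9: x = 3*(2753) + (2)*(773) + (0) = 9805 -> no discrepancy
step 10: x = 3*(9805) + (2)*(2753) + (0) = 34921 -> in agreement
The recomputation confirms every line.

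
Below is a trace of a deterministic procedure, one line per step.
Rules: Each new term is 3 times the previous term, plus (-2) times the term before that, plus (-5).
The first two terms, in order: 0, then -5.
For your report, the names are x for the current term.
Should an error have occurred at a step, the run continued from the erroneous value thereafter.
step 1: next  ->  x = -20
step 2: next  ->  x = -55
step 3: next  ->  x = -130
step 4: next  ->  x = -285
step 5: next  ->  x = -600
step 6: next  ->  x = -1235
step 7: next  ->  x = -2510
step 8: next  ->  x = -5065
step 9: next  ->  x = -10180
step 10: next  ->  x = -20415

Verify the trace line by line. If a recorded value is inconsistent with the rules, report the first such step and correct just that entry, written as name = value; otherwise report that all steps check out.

no error

1. x = 3*(-5) + (-2)*(0) + (-5) = -20 (same as recorded)
2. x = 3*(-20) + (-2)*(-5) + (-5) = -55 (checks out)
3. x = 3*(-55) + (-2)*(-20) + (-5) = -130 (consistent with the trace)
4. x = 3*(-130) + (-2)*(-55) + (-5) = -285 (agrees with the trace)
5. x = 3*(-285) + (-2)*(-130) + (-5) = -600 (verified)
6. x = 3*(-600) + (-2)*(-285) + (-5) = -1235 (agrees with the trace)
7. x = 3*(-1235) + (-2)*(-600) + (-5) = -2510 (consistent with the trace)
8. x = 3*(-2510) + (-2)*(-1235) + (-5) = -5065 (verified)
9. x = 3*(-5065) + (-2)*(-2510) + (-5) = -10180 (confirmed correct)
10. x = 3*(-10180) + (-2)*(-5065) + (-5) = -20415 (exactly as logged)
Each recorded entry agrees with the recomputation.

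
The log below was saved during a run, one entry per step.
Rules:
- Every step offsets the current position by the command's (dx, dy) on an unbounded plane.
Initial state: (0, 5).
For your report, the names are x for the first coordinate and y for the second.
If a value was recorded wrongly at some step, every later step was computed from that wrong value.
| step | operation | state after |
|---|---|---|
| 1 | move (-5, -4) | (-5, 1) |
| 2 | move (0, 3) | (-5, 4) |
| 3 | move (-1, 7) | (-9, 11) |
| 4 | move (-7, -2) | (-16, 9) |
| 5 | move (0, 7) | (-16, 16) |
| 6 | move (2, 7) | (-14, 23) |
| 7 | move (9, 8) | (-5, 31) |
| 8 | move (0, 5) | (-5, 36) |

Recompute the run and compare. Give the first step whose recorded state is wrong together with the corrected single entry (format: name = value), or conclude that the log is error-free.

step 3, x = -6

1. x = 0 + (-5) = -5, y = 5 + (-4) = 1 (matches)
2. x = -5 + (0) = -5, y = 1 + (3) = 4 (matches)
3. x = -5 + (-1) = -6, y = 4 + (7) = 11 (the recorded entry deviates here)
Step 3 is the first one off; corrected, x = -6.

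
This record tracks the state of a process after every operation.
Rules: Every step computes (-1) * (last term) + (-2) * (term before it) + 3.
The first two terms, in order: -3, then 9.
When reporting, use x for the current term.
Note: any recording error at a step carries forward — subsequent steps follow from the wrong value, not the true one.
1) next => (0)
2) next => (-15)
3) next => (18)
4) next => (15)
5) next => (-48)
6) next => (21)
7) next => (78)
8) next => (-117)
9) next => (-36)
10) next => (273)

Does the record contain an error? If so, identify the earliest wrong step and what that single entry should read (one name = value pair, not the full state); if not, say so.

step 1: x = -1*(9) + (-2)*(-3) + (3) = 0 -> no discrepancy
step 2: x = -1*(0) + (-2)*(9) + (3) = -15 -> in agreement
step 3: x = -1*(-15) + (-2)*(0) + (3) = 18 -> no discrepancy
step 4: x = -1*(18) + (-2)*(-15) + (3) = 15 -> checks out
step 5: x = -1*(15) + (-2)*(18) + (3) = -48 -> in agreement
step 6: x = -1*(-48) + (-2)*(15) + (3) = 21 -> in agreement
step 7: x = -1*(21) + (-2)*(-48) + (3) = 78 -> same as recorded
step 8: x = -1*(78) + (-2)*(21) + (3) = -117 -> no discrepancy
step 9: x = -1*(-117) + (-2)*(78) + (3) = -36 -> agrees with the record
step 10: x = -1*(-36) + (-2)*(-117) + (3) = 273 -> agrees with the record
Nothing is out of place; the run is error-free.

no error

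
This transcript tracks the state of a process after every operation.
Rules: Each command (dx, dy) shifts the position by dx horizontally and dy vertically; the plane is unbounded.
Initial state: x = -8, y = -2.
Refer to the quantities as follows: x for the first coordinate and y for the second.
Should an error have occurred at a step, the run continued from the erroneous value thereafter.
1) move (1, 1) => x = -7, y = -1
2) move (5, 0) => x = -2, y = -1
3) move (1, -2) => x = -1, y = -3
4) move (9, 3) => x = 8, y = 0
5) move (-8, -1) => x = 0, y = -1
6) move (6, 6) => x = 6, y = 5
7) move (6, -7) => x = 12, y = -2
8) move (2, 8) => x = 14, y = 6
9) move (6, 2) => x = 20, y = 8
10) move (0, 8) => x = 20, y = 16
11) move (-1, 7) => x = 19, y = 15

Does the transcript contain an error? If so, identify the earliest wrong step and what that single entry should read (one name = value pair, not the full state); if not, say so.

Recomputing the run from the initial state:
step 1: x = -7, y = -1
step 2: x = -2, y = -1
step 3: x = -1, y = -3
step 4: x = 8, y = 0
step 5: x = 0, y = -1
step 6: x = 6, y = 5
step 7: x = 12, y = -2
step 8: x = 14, y = 6
step 9: x = 20, y = 8
step 10: x = 20, y = 16
step 11: x = 19, y = 23
The first disagreement with the transcript is at step 11, where the value should be y = 23.

step 11, y = 23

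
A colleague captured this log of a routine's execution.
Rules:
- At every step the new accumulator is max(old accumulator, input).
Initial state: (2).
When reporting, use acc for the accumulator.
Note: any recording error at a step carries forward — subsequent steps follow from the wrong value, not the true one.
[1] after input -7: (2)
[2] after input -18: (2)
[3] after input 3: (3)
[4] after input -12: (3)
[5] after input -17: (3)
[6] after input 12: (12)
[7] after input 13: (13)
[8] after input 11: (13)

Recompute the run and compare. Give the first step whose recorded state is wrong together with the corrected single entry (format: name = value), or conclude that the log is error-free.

step 1: acc = max(2, -7) = 2 -> consistent with the log
step 2: acc = max(2, -18) = 2 -> no discrepancy
step 3: acc = max(2, 3) = 3 -> in agreement
step 4: acc = max(3, -12) = 3 -> agrees with the log
step 5: acc = max(3, -17) = 3 -> same as recorded
step 6: acc = max(3, 12) = 12 -> checks out
step 7: acc = max(12, 13) = 13 -> in agreement
step 8: acc = max(13, 11) = 13 -> matches
The whole run recomputes cleanly — no discrepancies.

no error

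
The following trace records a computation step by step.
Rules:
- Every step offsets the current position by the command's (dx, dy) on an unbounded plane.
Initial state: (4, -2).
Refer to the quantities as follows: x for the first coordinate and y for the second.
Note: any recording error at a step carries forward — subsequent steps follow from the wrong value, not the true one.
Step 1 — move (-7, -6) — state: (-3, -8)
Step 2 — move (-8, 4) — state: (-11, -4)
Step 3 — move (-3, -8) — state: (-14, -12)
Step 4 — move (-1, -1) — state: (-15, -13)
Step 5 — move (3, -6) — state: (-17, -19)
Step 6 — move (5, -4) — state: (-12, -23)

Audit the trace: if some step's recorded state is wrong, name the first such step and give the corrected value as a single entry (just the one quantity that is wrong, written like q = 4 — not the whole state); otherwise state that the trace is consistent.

Recomputing the run from the initial state:
step 1: x = -3, y = -8
step 2: x = -11, y = -4
step 3: x = -14, y = -12
step 4: x = -15, y = -13
step 5: x = -12, y = -19
step 6: x = -7, y = -23
The first disagreement with the trace is at step 5, where the value should be x = -12.

step 5, x = -12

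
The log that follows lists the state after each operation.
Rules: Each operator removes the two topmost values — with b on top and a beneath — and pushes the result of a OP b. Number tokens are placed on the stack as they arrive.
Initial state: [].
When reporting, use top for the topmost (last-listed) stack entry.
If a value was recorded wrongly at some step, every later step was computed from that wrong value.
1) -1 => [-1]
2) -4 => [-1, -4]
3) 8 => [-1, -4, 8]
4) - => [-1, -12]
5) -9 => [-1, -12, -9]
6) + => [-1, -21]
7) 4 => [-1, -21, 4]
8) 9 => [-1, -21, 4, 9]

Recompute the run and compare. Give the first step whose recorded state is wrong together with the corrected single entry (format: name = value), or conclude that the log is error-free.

no error

Recomputing the run from the initial state:
step 1: [-1]
step 2: [-1, -4]
step 3: [-1, -4, 8]
step 4: [-1, -12]
step 5: [-1, -12, -9]
step 6: [-1, -21]
step 7: [-1, -21, 4]
step 8: [-1, -21, 4, 9]
This matches the log at every step.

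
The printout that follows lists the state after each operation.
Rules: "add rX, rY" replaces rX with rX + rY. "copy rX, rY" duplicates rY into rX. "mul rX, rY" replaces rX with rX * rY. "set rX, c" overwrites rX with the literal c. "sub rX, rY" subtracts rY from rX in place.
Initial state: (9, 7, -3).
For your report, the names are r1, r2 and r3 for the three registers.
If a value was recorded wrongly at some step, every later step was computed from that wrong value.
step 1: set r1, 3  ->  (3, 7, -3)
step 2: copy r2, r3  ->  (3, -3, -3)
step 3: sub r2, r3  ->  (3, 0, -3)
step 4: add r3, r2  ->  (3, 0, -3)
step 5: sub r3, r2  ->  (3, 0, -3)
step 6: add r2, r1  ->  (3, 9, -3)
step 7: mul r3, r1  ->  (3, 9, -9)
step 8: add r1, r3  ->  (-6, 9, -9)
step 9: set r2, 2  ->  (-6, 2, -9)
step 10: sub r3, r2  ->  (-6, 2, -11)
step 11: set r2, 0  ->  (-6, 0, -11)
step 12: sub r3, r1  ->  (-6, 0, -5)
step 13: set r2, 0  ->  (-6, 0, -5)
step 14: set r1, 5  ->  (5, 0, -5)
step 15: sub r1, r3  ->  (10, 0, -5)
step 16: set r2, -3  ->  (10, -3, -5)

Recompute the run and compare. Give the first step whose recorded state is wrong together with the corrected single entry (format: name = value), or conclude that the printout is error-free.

Recomputing the run from the initial state:
step 1: r1 = 3, r2 = 7, r3 = -3
step 2: r1 = 3, r2 = -3, r3 = -3
step 3: r1 = 3, r2 = 0, r3 = -3
step 4: r1 = 3, r2 = 0, r3 = -3
step 5: r1 = 3, r2 = 0, r3 = -3
step 6: r1 = 3, r2 = 3, r3 = -3
step 7: r1 = 3, r2 = 3, r3 = -9
step 8: r1 = -6, r2 = 3, r3 = -9
step 9: r1 = -6, r2 = 2, r3 = -9
step 10: r1 = -6, r2 = 2, r3 = -11
step 11: r1 = -6, r2 = 0, r3 = -11
step 12: r1 = -6, r2 = 0, r3 = -5
step 13: r1 = -6, r2 = 0, r3 = -5
step 14: r1 = 5, r2 = 0, r3 = -5
step 15: r1 = 10, r2 = 0, r3 = -5
step 16: r1 = 10, r2 = -3, r3 = -5
The first disagreement with the printout is at step 6, where the value should be r2 = 3.

step 6, r2 = 3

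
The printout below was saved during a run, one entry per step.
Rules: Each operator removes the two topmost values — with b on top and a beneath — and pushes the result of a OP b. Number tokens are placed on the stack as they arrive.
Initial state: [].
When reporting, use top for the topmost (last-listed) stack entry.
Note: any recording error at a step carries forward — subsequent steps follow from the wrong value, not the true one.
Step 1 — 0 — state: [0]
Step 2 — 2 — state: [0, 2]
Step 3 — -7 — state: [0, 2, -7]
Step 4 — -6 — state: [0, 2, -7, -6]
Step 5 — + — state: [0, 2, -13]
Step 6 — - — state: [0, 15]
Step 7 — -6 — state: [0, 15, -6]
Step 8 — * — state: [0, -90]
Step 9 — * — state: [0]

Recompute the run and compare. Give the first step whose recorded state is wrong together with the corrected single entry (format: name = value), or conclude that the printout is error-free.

Recomputing the run from the initial state:
step 1: [0]
step 2: [0, 2]
step 3: [0, 2, -7]
step 4: [0, 2, -7, -6]
step 5: [0, 2, -13]
step 6: [0, 15]
step 7: [0, 15, -6]
step 8: [0, -90]
step 9: [0]
This matches the printout at every step.

no error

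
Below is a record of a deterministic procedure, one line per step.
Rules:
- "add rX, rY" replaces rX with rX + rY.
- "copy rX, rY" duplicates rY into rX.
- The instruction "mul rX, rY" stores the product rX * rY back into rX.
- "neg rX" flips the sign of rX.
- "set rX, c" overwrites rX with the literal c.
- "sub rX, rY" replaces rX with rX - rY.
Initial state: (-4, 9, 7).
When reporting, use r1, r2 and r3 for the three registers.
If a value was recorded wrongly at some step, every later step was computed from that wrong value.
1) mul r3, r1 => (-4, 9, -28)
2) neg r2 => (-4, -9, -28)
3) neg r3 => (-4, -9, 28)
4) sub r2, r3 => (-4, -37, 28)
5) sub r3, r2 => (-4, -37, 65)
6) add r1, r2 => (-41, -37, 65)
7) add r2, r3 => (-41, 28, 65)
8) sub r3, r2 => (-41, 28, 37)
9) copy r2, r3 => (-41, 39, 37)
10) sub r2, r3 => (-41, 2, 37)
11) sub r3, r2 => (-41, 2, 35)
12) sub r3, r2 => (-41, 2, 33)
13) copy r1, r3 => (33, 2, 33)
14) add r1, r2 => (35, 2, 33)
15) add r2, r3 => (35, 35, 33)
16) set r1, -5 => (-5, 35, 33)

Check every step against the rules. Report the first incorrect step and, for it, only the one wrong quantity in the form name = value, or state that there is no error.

1. r3 = 7 * -4 = -28 (no discrepancy)
2. r2 = -(9) = -9 (checks out)
3. r3 = -(-28) = 28 (consistent with the record)
4. r2 = -9 - 28 = -37 (verified)
5. r3 = 28 - -37 = 65 (checks out)
6. r1 = -4 + -37 = -41 (no discrepancy)
7. r2 = -37 + 65 = 28 (consistent with the record)
8. r3 = 65 - 28 = 37 (matches)
9. r2 = 37 (this is not what the record shows)
The earliest wrong entry is at step 9: it should read r2 = 37.

step 9, r2 = 37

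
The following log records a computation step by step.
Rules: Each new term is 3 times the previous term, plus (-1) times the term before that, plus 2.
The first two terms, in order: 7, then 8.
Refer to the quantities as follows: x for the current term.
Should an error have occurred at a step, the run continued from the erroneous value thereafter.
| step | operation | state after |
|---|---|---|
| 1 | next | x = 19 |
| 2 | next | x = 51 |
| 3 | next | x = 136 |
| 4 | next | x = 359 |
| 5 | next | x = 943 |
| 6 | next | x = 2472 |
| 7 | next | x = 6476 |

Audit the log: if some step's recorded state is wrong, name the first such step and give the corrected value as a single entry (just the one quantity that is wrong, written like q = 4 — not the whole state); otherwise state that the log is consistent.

step 7, x = 6475

step 1: x = 3*(8) + (-1)*(7) + (2) = 19 -> same as recorded
step 2: x = 3*(19) + (-1)*(8) + (2) = 51 -> no discrepancy
step 3: x = 3*(51) + (-1)*(19) + (2) = 136 -> in agreement
step 4: x = 3*(136) + (-1)*(51) + (2) = 359 -> confirmed correct
step 5: x = 3*(359) + (-1)*(136) + (2) = 943 -> verified
step 6: x = 3*(943) + (-1)*(359) + (2) = 2472 -> agrees with the log
step 7: x = 3*(2472) + (-1)*(943) + (2) = 6475 -> this is not what the log shows
So the first discrepancy is step 7, where the right value is x = 6475.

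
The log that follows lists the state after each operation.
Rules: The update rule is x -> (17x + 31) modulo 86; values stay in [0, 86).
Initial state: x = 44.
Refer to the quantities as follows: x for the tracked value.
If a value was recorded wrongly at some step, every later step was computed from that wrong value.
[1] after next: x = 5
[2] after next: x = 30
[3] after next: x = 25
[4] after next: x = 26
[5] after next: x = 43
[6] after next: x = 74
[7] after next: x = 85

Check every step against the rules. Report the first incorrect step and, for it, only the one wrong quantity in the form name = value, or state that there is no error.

no error

1. x = (17*44 + 31) mod 86 = 5 (agrees with the log)
2. x = (17*5 + 31) mod 86 = 30 (no discrepancy)
3. x = (17*30 + 31) mod 86 = 25 (confirmed correct)
4. x = (17*25 + 31) mod 86 = 26 (verified)
5. x = (17*26 + 31) mod 86 = 43 (consistent with the log)
6. x = (17*43 + 31) mod 86 = 74 (no discrepancy)
7. x = (17*74 + 31) mod 86 = 85 (verified)
The whole run recomputes cleanly — no discrepancies.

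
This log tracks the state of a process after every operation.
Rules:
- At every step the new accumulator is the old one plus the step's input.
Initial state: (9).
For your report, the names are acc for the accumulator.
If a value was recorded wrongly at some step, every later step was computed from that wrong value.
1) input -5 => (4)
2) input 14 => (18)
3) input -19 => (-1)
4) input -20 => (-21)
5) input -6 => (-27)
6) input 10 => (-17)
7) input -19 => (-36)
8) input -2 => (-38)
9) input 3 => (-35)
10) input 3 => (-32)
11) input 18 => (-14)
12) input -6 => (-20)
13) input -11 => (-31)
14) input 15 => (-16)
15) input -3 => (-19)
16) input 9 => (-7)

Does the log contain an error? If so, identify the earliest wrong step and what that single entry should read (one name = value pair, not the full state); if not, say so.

Recomputing the run from the initial state:
step 1: acc = 4
step 2: acc = 18
step 3: acc = -1
step 4: acc = -21
step 5: acc = -27
step 6: acc = -17
step 7: acc = -36
step 8: acc = -38
step 9: acc = -35
step 10: acc = -32
step 11: acc = -14
step 12: acc = -20
step 13: acc = -31
step 14: acc = -16
step 15: acc = -19
step 16: acc = -10
The first disagreement with the log is at step 16, where the value should be acc = -10.

step 16, acc = -10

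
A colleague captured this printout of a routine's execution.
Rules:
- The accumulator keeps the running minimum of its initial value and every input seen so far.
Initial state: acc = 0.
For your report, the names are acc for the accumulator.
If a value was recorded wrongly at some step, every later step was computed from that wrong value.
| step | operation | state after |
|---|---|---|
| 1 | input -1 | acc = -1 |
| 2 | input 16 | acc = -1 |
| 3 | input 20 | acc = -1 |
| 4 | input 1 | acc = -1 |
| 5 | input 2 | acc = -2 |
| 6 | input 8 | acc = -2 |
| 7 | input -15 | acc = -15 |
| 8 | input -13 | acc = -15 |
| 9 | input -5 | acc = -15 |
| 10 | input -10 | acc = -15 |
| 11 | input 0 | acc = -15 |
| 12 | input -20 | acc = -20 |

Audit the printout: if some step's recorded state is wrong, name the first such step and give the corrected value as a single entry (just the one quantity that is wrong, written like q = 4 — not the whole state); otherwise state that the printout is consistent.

Recomputing the run from the initial state:
step 1: acc = -1
step 2: acc = -1
step 3: acc = -1
step 4: acc = -1
step 5: acc = -1
step 6: acc = -1
step 7: acc = -15
step 8: acc = -15
step 9: acc = -15
step 10: acc = -15
step 11: acc = -15
step 12: acc = -20
The first disagreement with the printout is at step 5, where the value should be acc = -1.

step 5, acc = -1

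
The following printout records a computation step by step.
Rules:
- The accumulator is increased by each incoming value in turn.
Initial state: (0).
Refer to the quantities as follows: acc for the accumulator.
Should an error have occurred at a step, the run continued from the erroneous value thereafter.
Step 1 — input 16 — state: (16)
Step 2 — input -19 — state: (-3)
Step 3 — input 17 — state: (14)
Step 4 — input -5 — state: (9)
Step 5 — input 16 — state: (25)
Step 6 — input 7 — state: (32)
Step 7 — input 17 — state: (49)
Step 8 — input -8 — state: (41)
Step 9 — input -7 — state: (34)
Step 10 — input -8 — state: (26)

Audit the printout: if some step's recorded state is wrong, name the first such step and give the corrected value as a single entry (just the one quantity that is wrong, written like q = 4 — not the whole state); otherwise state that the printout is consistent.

no error

Step 1: acc = 0 + 16 = 16 — same as recorded.
Step 2: acc = 16 + -19 = -3 — no discrepancy.
Step 3: acc = -3 + 17 = 14 — no discrepancy.
Step 4: acc = 14 + -5 = 9 — verified.
Step 5: acc = 9 + 16 = 25 — agrees with the printout.
Step 6: acc = 25 + 7 = 32 — same as recorded.
Step 7: acc = 32 + 17 = 49 — verified.
Step 8: acc = 49 + -8 = 41 — verified.
Step 9: acc = 41 + -7 = 34 — checks out.
Step 10: acc = 34 + -8 = 26 — verified.
All entries verified; no error found.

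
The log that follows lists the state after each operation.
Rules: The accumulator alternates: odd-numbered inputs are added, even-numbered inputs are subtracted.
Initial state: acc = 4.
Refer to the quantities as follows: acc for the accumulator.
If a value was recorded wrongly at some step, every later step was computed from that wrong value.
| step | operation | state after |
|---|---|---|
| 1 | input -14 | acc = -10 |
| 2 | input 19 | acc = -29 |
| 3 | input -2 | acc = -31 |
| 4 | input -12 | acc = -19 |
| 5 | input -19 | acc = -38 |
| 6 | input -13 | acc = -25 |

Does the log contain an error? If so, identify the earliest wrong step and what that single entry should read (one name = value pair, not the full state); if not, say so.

no error

step 1: acc = 4 + -14 = -10 -> no discrepancy
step 2: acc = -10 - 19 = -29 -> verified
step 3: acc = -29 + -2 = -31 -> agrees with the log
step 4: acc = -31 - -12 = -19 -> checks out
step 5: acc = -19 + -19 = -38 -> in agreement
step 6: acc = -38 - -13 = -25 -> matches
Every step is consistent.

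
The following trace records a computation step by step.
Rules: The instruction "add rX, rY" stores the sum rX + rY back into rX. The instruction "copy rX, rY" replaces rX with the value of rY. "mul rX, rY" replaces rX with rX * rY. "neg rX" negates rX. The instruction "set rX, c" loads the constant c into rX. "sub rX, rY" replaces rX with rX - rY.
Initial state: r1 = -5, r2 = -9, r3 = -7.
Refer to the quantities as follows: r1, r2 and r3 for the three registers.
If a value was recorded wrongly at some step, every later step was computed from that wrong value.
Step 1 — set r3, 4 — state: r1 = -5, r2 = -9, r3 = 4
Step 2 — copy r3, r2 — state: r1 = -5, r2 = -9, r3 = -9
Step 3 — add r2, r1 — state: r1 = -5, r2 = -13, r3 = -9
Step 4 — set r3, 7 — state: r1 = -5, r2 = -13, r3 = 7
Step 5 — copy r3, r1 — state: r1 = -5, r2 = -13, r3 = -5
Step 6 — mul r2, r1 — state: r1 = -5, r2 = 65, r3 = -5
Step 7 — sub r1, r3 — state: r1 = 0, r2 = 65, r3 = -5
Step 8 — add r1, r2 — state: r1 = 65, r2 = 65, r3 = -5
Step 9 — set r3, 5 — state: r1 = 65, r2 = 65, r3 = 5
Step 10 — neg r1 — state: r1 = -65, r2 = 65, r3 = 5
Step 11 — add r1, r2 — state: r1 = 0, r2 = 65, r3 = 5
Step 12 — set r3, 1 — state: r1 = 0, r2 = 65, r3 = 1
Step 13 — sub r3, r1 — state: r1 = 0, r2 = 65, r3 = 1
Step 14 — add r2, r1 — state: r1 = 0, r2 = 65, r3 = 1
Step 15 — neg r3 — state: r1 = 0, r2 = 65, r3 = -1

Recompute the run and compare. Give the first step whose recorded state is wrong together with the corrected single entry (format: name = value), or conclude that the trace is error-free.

step 3, r2 = -14

Recomputing the run from the initial state:
step 1: r1 = -5, r2 = -9, r3 = 4
step 2: r1 = -5, r2 = -9, r3 = -9
step 3: r1 = -5, r2 = -14, r3 = -9
step 4: r1 = -5, r2 = -14, r3 = 7
step 5: r1 = -5, r2 = -14, r3 = -5
step 6: r1 = -5, r2 = 70, r3 = -5
step 7: r1 = 0, r2 = 70, r3 = -5
step 8: r1 = 70, r2 = 70, r3 = -5
step 9: r1 = 70, r2 = 70, r3 = 5
step 10: r1 = -70, r2 = 70, r3 = 5
step 11: r1 = 0, r2 = 70, r3 = 5
step 12: r1 = 0, r2 = 70, r3 = 1
step 13: r1 = 0, r2 = 70, r3 = 1
step 14: r1 = 0, r2 = 70, r3 = 1
step 15: r1 = 0, r2 = 70, r3 = -1
The first disagreement with the trace is at step 3, where the value should be r2 = -14.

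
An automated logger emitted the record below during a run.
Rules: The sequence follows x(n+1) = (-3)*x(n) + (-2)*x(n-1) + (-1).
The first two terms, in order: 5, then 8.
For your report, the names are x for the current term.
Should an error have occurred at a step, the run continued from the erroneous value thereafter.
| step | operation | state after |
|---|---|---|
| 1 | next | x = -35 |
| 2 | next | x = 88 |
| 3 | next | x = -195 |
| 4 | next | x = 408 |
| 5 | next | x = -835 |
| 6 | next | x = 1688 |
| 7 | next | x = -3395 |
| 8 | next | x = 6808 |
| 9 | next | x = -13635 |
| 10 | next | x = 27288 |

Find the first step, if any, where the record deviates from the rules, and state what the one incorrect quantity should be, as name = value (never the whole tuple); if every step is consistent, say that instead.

Step 1: x = -3*(8) + (-2)*(5) + (-1) = -35 — exactly as logged.
Step 2: x = -3*(-35) + (-2)*(8) + (-1) = 88 — no discrepancy.
Step 3: x = -3*(88) + (-2)*(-35) + (-1) = -195 — same as recorded.
Step 4: x = -3*(-195) + (-2)*(88) + (-1) = 408 — agrees with the record.
Step 5: x = -3*(408) + (-2)*(-195) + (-1) = -835 — verified.
Step 6: x = -3*(-835) + (-2)*(408) + (-1) = 1688 — in agreement.
Step 7: x = -3*(1688) + (-2)*(-835) + (-1) = -3395 — matches.
Step 8: x = -3*(-3395) + (-2)*(1688) + (-1) = 6808 — confirmed correct.
Step 9: x = -3*(6808) + (-2)*(-3395) + (-1) = -13635 — exactly as logged.
Step 10: x = -3*(-13635) + (-2)*(6808) + (-1) = 27288 — no discrepancy.
The whole run recomputes cleanly — no discrepancies.

no error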